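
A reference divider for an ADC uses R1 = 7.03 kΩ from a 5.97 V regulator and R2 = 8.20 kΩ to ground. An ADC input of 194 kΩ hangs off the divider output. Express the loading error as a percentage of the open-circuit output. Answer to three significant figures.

The divider's output (Thévenin) resistance is R1‖R2 = 3.785 kΩ.
Fractional drop under load = R_th/(R_th + R_L) = 3.785 / (3.785 + 194) = 0.01914.
So the output falls by 1.91 %.

1.91 %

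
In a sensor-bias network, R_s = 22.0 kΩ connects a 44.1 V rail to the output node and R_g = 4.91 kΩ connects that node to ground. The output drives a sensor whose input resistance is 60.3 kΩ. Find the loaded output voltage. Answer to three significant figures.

V_out ≈ 7.54 V

The load sits in parallel with R_g: R_g‖R_L = (4.91 × 60.3) / (4.91 + 60.3) = 4.540 kΩ.
V_out = 44.1 × 4.540 / (22.0 + 4.540) = 44.1 × 4.540/26.54 = 7.54 V.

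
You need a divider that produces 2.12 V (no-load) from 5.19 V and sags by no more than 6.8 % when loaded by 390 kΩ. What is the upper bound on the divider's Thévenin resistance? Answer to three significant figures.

Loading drop = R_th/(R_th + R_L) ≤ 0.0680, so R_th ≤ R_L · ε/(1−ε) = 390 kΩ × 0.0680/0.9320 = 28.5 kΩ.
(Any R1, R2 with R2/(R1+R2) = 0.408 and R1‖R2 ≤ 28.5 kΩ will meet the spec.)

R_th ≤ 28.5 kΩ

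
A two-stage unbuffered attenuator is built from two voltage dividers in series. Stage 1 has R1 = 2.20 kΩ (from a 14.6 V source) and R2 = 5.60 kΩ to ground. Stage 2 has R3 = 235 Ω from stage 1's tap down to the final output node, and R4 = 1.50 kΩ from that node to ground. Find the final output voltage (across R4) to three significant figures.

V_out ≈ 4.74 V

Stage 2 presents R3+R4 = 1735 Ω as a load on stage 1's tap.
Stage 1's lower leg becomes R2‖(R3+R4) = 1325 Ω, so V_mid = 14.6 × 1325/3525 = 5.487 V.
Stage 2 is itself unloaded: V_out = V_mid × R4/(R3+R4) = 5.487 × 1500/1735 = 4.74 V.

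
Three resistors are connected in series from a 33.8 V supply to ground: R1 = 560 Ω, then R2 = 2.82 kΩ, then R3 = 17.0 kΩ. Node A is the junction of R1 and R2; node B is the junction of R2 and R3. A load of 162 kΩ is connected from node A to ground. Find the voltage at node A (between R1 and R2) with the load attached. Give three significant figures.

Below node A the series string R2+R3 = 19820 Ω sits in parallel with the 162000 Ω load: 17660 Ω.
V_A = 33.8 × 17660/(560 + 17660) = 32.8 V.

V ≈ 32.8 V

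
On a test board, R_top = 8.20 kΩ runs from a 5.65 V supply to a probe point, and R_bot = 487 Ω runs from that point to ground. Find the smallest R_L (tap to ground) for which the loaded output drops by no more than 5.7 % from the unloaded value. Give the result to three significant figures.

R_L(min) ≈ 7.61 kΩ

Output resistance R_th = R_top‖R_bot = (8200 × 487)/8687 = 459.7 Ω.
The fractional drop is R_th/(R_th + R_L); requiring this ≤ 0.0570 gives R_L ≥ R_th(1/0.0570 − 1) = 459.7 × 16.54 = 7.61 kΩ.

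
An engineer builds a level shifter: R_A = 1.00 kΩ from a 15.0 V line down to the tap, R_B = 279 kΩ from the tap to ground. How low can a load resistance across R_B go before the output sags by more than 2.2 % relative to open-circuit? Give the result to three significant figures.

R_L(min) ≈ 44.3 kΩ

Output resistance R_th = R_A‖R_B = (1000 × 279000)/280000 = 996.4 Ω.
The fractional drop is R_th/(R_th + R_L); requiring this ≤ 0.0220 gives R_L ≥ R_th(1/0.0220 − 1) = 996.4 × 44.45 = 44.3 kΩ.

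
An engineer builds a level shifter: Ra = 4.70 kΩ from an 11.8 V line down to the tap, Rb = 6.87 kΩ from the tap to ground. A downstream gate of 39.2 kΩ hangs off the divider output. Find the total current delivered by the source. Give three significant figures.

I ≈ 1.12 mA

Rb‖R_L = 5.846 kΩ, so the source sees Ra + Rb‖R_L = 10.55 kΩ.
I = 11.8 V / 10.55 kΩ = 1.12 mA.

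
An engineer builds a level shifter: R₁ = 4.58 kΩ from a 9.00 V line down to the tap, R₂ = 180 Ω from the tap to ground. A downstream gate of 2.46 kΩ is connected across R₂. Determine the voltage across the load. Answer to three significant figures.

V_out ≈ 0.318 V

The load sits in parallel with R₂: R₂‖R_L = (180 × 2460) / (180 + 2460) = 167.7 Ω.
V_out = 9.00 × 167.7 / (4580 + 167.7) = 9.00 × 167.7/4748 = 0.318 V.
(Unloaded it would have been 0.340 V.)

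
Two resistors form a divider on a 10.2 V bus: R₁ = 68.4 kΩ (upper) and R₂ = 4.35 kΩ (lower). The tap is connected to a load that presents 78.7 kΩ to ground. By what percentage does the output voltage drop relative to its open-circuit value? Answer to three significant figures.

The divider's output (Thévenin) resistance is R₁‖R₂ = 4.090 kΩ.
Fractional drop under load = R_th/(R_th + R_L) = 4.090 / (4.090 + 78.7) = 0.04940.
So the output falls by 4.94 %.

4.94 %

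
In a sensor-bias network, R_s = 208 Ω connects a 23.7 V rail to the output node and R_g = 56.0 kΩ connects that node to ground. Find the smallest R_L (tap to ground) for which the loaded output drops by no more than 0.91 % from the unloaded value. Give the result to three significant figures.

R_L(min) ≈ 22.6 kΩ

Output resistance R_th = R_s‖R_g = (208 × 56000)/56210 = 207.2 Ω.
The fractional drop is R_th/(R_th + R_L); requiring this ≤ 0.00910 gives R_L ≥ R_th(1/0.00910 − 1) = 207.2 × 108.9 = 22.6 kΩ.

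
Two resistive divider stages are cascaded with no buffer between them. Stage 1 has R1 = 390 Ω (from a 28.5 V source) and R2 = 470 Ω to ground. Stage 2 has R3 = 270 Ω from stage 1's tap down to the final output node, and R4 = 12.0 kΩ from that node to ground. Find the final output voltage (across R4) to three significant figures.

Stage 2 presents R3+R4 = 12270 Ω as a load on stage 1's tap.
Stage 1's lower leg becomes R2‖(R3+R4) = 452.7 Ω, so V_mid = 28.5 × 452.7/842.7 = 15.31 V.
Stage 2 is itself unloaded: V_out = V_mid × R4/(R3+R4) = 15.31 × 12000/12270 = 15.0 V.

V_out ≈ 15.0 V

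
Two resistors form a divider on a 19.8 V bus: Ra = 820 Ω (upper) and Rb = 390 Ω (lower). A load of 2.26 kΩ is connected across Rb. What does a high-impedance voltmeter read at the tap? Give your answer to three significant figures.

The load sits in parallel with Rb: Rb‖R_L = (390 × 2260) / (390 + 2260) = 332.6 Ω.
V_out = 19.8 × 332.6 / (820 + 332.6) = 19.8 × 332.6/1153 = 5.71 V.

V_out ≈ 5.71 V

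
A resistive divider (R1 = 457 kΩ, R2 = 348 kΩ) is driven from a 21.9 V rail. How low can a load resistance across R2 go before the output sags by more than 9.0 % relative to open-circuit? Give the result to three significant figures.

R_L(min) ≈ 2.00 MΩ

Output resistance R_th = R1‖R2 = (457 × 348)/805.0 = 197.6 kΩ.
The fractional drop is R_th/(R_th + R_L); requiring this ≤ 0.0900 gives R_L ≥ R_th(1/0.0900 − 1) = 197.6 × 10.11 = 2.00 MΩ.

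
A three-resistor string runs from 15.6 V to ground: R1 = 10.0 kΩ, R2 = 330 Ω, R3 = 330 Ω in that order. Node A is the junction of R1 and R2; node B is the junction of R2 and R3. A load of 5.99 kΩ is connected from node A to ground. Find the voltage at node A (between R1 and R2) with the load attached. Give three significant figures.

V ≈ 0.875 V

Below node A the series string R2+R3 = 660.0 Ω sits in parallel with the 5990 Ω load: 594.5 Ω.
V_A = 15.6 × 594.5/(10000 + 594.5) = 0.875 V.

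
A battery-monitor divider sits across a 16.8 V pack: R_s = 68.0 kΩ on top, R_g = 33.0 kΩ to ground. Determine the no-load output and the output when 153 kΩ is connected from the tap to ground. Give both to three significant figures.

Open-circuit: V = 16.8 × 33.0/(68.0 + 33.0) = 5.49 V.
With the load, R_g becomes R_g‖R_L = 27.15 kΩ, so V = 16.8 × 27.15/95.15 = 4.79 V.

Unloaded: 5.49 V; loaded: 4.79 V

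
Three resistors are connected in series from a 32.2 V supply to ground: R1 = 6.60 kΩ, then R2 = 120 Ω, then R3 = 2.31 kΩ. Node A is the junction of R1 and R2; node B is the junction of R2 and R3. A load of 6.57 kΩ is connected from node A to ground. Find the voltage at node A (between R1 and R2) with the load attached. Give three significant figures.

Below node A the series string R2+R3 = 2430 Ω sits in parallel with the 6570 Ω load: 1774 Ω.
V_A = 32.2 × 1774/(6600 + 1774) = 6.82 V.

V ≈ 6.82 V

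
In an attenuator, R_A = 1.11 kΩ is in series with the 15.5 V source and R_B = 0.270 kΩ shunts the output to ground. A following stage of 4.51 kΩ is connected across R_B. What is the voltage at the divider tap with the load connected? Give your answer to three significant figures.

The load sits in parallel with R_B: R_B‖R_L = (270 × 4510) / (270 + 4510) = 254.7 Ω.
V_out = 15.5 × 254.7 / (1110 + 254.7) = 15.5 × 254.7/1365 = 2.89 V.

V_out ≈ 2.89 V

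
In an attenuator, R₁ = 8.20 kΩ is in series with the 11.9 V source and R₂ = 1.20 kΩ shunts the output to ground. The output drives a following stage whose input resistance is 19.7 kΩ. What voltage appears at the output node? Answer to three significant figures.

The load sits in parallel with R₂: R₂‖R_L = (1.20 × 19.7) / (1.20 + 19.7) = 1.131 kΩ.
V_out = 11.9 × 1.131 / (8.20 + 1.131) = 11.9 × 1.131/9.331 = 1.44 V.

V_out ≈ 1.44 V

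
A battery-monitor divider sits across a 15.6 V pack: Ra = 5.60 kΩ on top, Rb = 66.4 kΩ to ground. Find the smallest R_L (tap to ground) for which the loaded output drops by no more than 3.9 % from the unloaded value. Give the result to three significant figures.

Output resistance R_th = Ra‖Rb = (5.60 × 66.4)/72.00 = 5.164 kΩ.
The fractional drop is R_th/(R_th + R_L); requiring this ≤ 0.0390 gives R_L ≥ R_th(1/0.0390 − 1) = 5.164 × 24.64 = 127 kΩ.

R_L(min) ≈ 127 kΩ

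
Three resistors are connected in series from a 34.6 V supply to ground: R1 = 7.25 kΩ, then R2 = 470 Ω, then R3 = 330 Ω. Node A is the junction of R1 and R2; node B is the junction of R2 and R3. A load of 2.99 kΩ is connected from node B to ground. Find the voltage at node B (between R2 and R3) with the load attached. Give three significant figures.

V ≈ 1.28 V

At node B, R3 is in parallel with the load: R3‖R_L = 297.2 Ω.
Below node A the resistance is R2 + (R3‖R_L) = 767.2 Ω, so V_A = 34.6 × 767.2/8017 = 3.311 V.
Then V_B = V_A × (R3‖R_L)/(R2 + R3‖R_L) = 3.311 × 297.2/767.2 = 1.28 V.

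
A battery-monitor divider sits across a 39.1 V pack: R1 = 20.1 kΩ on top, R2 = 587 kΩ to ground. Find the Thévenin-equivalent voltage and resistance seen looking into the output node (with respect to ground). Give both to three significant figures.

V_th = 37.8 V, R_th = 19.4 kΩ

V_th is the open-circuit tap voltage: 39.1 × 587/(20.1 + 587) = 37.8 V.
With the supply zeroed, R1 and R2 appear in parallel from the tap: R_th = R1‖R2 = (20.1 × 587)/607.1 = 19.4 kΩ.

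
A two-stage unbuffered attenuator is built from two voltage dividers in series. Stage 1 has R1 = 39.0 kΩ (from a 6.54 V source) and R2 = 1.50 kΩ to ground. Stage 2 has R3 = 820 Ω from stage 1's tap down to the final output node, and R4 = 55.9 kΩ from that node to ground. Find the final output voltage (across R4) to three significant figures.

V_out ≈ 0.233 V

Stage 2 presents R3+R4 = 56720 Ω as a load on stage 1's tap.
Stage 1's lower leg becomes R2‖(R3+R4) = 1461 Ω, so V_mid = 6.54 × 1461/40460 = 0.2362 V.
Stage 2 is itself unloaded: V_out = V_mid × R4/(R3+R4) = 0.2362 × 55900/56720 = 0.233 V.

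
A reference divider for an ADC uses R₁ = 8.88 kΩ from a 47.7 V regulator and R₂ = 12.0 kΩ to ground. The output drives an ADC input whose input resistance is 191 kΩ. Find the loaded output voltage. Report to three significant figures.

The load sits in parallel with R₂: R₂‖R_L = (12.0 × 191) / (12.0 + 191) = 11.29 kΩ.
V_out = 47.7 × 11.29 / (8.88 + 11.29) = 47.7 × 11.29/20.17 = 26.7 V.

V_out ≈ 26.7 V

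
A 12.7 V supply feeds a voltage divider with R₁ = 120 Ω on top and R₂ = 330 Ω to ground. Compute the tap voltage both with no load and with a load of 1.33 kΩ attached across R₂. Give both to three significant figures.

Unloaded: 9.31 V; loaded: 8.74 V

Open-circuit: V = 12.7 × 330/(120 + 330) = 9.31 V.
With the load, R₂ becomes R₂‖R_L = 264.4 Ω, so V = 12.7 × 264.4/384.4 = 8.74 V.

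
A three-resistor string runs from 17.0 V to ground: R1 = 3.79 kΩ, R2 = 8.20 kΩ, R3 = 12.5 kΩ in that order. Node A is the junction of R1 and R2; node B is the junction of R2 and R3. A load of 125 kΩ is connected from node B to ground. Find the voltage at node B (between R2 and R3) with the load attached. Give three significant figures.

V ≈ 8.27 V

At node B, R3 is in parallel with the load: R3‖R_L = 11.36 kΩ.
Below node A the resistance is R2 + (R3‖R_L) = 19.56 kΩ, so V_A = 17.0 × 19.56/23.35 = 14.24 V.
Then V_B = V_A × (R3‖R_L)/(R2 + R3‖R_L) = 14.24 × 11.36/19.56 = 8.27 V.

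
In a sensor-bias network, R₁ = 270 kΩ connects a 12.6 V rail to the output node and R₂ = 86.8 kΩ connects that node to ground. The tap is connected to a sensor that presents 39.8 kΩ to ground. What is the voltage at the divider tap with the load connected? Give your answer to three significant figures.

The load sits in parallel with R₂: R₂‖R_L = (86.8 × 39.8) / (86.8 + 39.8) = 27.29 kΩ.
V_out = 12.6 × 27.29 / (270 + 27.29) = 12.6 × 27.29/297.3 = 1.16 V.

V_out ≈ 1.16 V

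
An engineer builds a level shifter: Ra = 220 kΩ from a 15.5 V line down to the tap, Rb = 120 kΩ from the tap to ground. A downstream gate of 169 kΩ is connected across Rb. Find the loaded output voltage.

The load sits in parallel with Rb: Rb‖R_L = (120 × 169) / (120 + 169) = 70.17 kΩ.
V_out = 15.5 × 70.17 / (220 + 70.17) = 15.5 × 70.17/290.2 = 3.75 V.

V_out ≈ 3.75 V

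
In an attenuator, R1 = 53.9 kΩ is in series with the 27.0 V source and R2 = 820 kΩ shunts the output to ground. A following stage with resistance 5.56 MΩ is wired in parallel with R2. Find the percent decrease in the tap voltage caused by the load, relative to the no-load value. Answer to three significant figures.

0.901 %

The divider's output (Thévenin) resistance is R1‖R2 = 50.58 kΩ.
Fractional drop under load = R_th/(R_th + R_L) = 50.58 / (50.58 + 5560) = 0.009014.
So the output falls by 0.901 %.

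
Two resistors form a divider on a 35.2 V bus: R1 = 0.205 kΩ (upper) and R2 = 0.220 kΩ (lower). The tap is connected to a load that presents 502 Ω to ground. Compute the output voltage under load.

The load sits in parallel with R2: R2‖R_L = (220 × 502) / (220 + 502) = 153.0 Ω.
V_out = 35.2 × 153.0 / (205 + 153.0) = 35.2 × 153.0/358.0 = 15.0 V.
(Unloaded it would have been 18.2 V.)

V_out ≈ 15.0 V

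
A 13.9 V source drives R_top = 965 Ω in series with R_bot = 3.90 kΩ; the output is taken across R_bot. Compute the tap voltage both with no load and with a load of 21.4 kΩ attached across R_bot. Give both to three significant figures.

Open-circuit: V = 13.9 × 3900/(965 + 3900) = 11.1 V.
With the load, R_bot becomes R_bot‖R_L = 3299 Ω, so V = 13.9 × 3299/4264 = 10.8 V.

Unloaded: 11.1 V; loaded: 10.8 V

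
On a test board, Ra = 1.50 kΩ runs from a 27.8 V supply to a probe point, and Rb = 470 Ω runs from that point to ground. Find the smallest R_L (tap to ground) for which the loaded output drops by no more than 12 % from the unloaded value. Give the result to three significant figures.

R_L(min) ≈ 2.62 kΩ

Output resistance R_th = Ra‖Rb = (1500 × 470)/1970 = 357.9 Ω.
The fractional drop is R_th/(R_th + R_L); requiring this ≤ 0.120 gives R_L ≥ R_th(1/0.120 − 1) = 357.9 × 7.333 = 2.62 kΩ.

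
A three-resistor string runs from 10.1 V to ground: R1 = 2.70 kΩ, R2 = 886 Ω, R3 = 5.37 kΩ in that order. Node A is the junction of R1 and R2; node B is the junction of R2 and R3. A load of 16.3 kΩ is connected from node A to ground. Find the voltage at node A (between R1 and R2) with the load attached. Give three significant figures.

Below node A the series string R2+R3 = 6256 Ω sits in parallel with the 16300 Ω load: 4521 Ω.
V_A = 10.1 × 4521/(2700 + 4521) = 6.32 V.

V ≈ 6.32 V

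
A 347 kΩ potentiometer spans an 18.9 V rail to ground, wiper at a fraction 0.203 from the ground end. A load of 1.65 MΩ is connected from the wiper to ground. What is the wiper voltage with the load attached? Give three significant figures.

V ≈ 3.71 V

The wiper splits the pot into (1−α)R = 276.6 kΩ above and αR = 70.44 kΩ below.
Lower section ‖ load = 67.56 kΩ.
V_wiper = 18.9 × 67.56/(276.6 + 67.56) = 3.71 V.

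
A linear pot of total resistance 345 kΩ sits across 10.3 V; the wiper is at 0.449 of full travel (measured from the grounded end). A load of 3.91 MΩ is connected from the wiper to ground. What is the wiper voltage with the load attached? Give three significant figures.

V ≈ 4.53 V

The wiper splits the pot into (1−α)R = 190.1 kΩ above and αR = 154.9 kΩ below.
Lower section ‖ load = 149.0 kΩ.
V_wiper = 10.3 × 149.0/(190.1 + 149.0) = 4.53 V.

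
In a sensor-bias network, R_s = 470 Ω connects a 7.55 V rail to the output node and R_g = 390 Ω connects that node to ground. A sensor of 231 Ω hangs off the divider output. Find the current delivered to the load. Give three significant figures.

I_L ≈ 7.71 mA

R_g‖R_L = 145.1 Ω; V_out = 7.55 × 145.1/615.1 = 1.781 V.
I_L = V_out / R_L = 1.781 / 231 Ω = 7.71 mA.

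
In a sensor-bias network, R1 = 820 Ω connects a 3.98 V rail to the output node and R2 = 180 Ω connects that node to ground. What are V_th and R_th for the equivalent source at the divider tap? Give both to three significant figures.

V_th is the open-circuit tap voltage: 3.98 × 180/(820 + 180) = 0.716 V.
With the supply zeroed, R1 and R2 appear in parallel from the tap: R_th = R1‖R2 = (820 × 180)/1000 = 148 Ω.

V_th = 0.716 V, R_th = 148 Ω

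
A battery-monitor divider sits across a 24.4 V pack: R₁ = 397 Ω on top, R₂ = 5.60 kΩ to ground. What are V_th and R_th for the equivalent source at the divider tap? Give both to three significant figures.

V_th is the open-circuit tap voltage: 24.4 × 5600/(397 + 5600) = 22.8 V.
With the supply zeroed, R₁ and R₂ appear in parallel from the tap: R_th = R₁‖R₂ = (397 × 5600)/5997 = 371 Ω.

V_th = 22.8 V, R_th = 371 Ω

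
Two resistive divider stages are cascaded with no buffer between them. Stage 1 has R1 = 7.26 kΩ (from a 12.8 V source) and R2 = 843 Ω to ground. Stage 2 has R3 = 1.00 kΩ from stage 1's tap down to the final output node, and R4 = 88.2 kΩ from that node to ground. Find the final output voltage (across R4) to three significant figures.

Stage 2 presents R3+R4 = 89200 Ω as a load on stage 1's tap.
Stage 1's lower leg becomes R2‖(R3+R4) = 835.1 Ω, so V_mid = 12.8 × 835.1/8095 = 1.320 V.
Stage 2 is itself unloaded: V_out = V_mid × R4/(R3+R4) = 1.320 × 88200/89200 = 1.31 V.

V_out ≈ 1.31 V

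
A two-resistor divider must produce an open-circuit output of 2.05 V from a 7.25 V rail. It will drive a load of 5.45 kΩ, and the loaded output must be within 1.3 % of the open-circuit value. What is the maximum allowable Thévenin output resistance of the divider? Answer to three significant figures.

R_th ≤ 71.8 Ω

Loading drop = R_th/(R_th + R_L) ≤ 0.0130, so R_th ≤ R_L · ε/(1−ε) = 5.45 kΩ × 0.0130/0.9870 = 71.8 Ω.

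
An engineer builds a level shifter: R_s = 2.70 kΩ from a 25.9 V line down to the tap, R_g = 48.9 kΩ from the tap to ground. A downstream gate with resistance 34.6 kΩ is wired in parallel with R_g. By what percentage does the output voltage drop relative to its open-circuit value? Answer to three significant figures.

The divider's output (Thévenin) resistance is R_s‖R_g = 2.559 kΩ.
Fractional drop under load = R_th/(R_th + R_L) = 2.559 / (2.559 + 34.6) = 0.06886.
So the output falls by 6.89 %.

6.89 %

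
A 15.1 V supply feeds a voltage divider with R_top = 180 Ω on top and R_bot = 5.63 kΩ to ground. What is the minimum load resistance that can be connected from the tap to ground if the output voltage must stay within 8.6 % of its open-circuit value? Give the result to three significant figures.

Output resistance R_th = R_top‖R_bot = (180 × 5630)/5810 = 174.4 Ω.
The fractional drop is R_th/(R_th + R_L); requiring this ≤ 0.0860 gives R_L ≥ R_th(1/0.0860 − 1) = 174.4 × 10.63 = 1.85 kΩ.

R_L(min) ≈ 1.85 kΩ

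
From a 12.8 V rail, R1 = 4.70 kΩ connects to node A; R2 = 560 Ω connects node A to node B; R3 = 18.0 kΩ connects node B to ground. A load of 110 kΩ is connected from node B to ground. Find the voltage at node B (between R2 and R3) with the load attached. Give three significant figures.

At node B, R3 is in parallel with the load: R3‖R_L = 15470 Ω.
Below node A the resistance is R2 + (R3‖R_L) = 16030 Ω, so V_A = 12.8 × 16030/20730 = 9.898 V.
Then V_B = V_A × (R3‖R_L)/(R2 + R3‖R_L) = 9.898 × 15470/16030 = 9.55 V.

V ≈ 9.55 V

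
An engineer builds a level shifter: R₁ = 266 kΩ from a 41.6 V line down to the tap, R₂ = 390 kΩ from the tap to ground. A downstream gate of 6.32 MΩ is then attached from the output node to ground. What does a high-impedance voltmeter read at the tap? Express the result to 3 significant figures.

V_out ≈ 24.1 V

The load sits in parallel with R₂: R₂‖R_L = (390 × 6320) / (390 + 6320) = 367.3 kΩ.
V_out = 41.6 × 367.3 / (266 + 367.3) = 41.6 × 367.3/633.3 = 24.1 V.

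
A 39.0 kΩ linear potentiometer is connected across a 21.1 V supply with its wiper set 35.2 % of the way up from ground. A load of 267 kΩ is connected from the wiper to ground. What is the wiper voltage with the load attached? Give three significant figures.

The wiper splits the pot into (1−α)R = 25.27 kΩ above and αR = 13.73 kΩ below.
Lower section ‖ load = 13.06 kΩ.
V_wiper = 21.1 × 13.06/(25.27 + 13.06) = 7.19 V.

V ≈ 7.19 V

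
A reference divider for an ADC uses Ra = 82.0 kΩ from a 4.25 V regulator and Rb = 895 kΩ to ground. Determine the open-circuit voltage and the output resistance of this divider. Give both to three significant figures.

V_th = 3.89 V, R_th = 75.1 kΩ

V_th is the open-circuit tap voltage: 4.25 × 895/(82.0 + 895) = 3.89 V.
With the supply zeroed, Ra and Rb appear in parallel from the tap: R_th = Ra‖Rb = (82.0 × 895)/977.0 = 75.1 kΩ.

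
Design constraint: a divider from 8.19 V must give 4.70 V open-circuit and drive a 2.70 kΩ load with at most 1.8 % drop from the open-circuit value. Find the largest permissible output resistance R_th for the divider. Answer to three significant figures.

Loading drop = R_th/(R_th + R_L) ≤ 0.0180, so R_th ≤ R_L · ε/(1−ε) = 2.70 kΩ × 0.0180/0.9820 = 49.5 Ω.

R_th ≤ 49.5 Ω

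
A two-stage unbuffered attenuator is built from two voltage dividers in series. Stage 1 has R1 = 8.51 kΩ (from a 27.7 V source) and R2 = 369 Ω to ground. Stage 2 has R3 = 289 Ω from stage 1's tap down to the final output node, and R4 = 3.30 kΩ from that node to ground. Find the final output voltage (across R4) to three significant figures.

V_out ≈ 0.964 V

Stage 2 presents R3+R4 = 3589 Ω as a load on stage 1's tap.
Stage 1's lower leg becomes R2‖(R3+R4) = 334.6 Ω, so V_mid = 27.7 × 334.6/8845 = 1.048 V.
Stage 2 is itself unloaded: V_out = V_mid × R4/(R3+R4) = 1.048 × 3300/3589 = 0.964 V.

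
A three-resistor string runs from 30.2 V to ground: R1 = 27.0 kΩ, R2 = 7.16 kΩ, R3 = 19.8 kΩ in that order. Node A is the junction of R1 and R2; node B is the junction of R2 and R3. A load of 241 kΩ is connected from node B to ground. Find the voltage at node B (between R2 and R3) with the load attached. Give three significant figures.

At node B, R3 is in parallel with the load: R3‖R_L = 18.30 kΩ.
Below node A the resistance is R2 + (R3‖R_L) = 25.46 kΩ, so V_A = 30.2 × 25.46/52.46 = 14.66 V.
Then V_B = V_A × (R3‖R_L)/(R2 + R3‖R_L) = 14.66 × 18.30/25.46 = 10.5 V.

V ≈ 10.5 V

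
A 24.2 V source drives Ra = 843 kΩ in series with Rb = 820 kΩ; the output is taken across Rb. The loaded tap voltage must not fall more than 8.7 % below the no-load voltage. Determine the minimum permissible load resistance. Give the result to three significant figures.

Output resistance R_th = Ra‖Rb = (843 × 820)/1663 = 415.7 kΩ.
The fractional drop is R_th/(R_th + R_L); requiring this ≤ 0.0870 gives R_L ≥ R_th(1/0.0870 − 1) = 415.7 × 10.49 = 4.36 MΩ.

R_L(min) ≈ 4.36 MΩ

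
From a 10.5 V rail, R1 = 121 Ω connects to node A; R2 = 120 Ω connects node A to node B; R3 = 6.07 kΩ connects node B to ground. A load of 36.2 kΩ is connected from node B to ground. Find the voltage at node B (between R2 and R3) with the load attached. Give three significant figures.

V ≈ 10.0 V

At node B, R3 is in parallel with the load: R3‖R_L = 5198 Ω.
Below node A the resistance is R2 + (R3‖R_L) = 5318 Ω, so V_A = 10.5 × 5318/5439 = 10.27 V.
Then V_B = V_A × (R3‖R_L)/(R2 + R3‖R_L) = 10.27 × 5198/5318 = 10.0 V.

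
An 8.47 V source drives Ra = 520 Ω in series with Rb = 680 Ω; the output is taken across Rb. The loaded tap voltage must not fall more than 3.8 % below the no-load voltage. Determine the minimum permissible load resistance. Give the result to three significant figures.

Output resistance R_th = Ra‖Rb = (520 × 680)/1200 = 294.7 Ω.
The fractional drop is R_th/(R_th + R_L); requiring this ≤ 0.0380 gives R_L ≥ R_th(1/0.0380 − 1) = 294.7 × 25.32 = 7.46 kΩ.

R_L(min) ≈ 7.46 kΩ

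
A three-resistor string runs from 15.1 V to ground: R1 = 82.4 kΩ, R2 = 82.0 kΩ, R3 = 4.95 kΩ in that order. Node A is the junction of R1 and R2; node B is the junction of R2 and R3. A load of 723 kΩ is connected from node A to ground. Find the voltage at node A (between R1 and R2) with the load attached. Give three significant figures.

V ≈ 7.32 V

Below node A the series string R2+R3 = 86.95 kΩ sits in parallel with the 723 kΩ load: 77.62 kΩ.
V_A = 15.1 × 77.62/(82.4 + 77.62) = 7.32 V.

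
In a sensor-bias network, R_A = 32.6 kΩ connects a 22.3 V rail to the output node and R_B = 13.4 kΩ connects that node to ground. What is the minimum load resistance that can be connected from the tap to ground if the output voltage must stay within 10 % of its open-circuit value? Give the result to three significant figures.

Output resistance R_th = R_A‖R_B = (32.6 × 13.4)/46.00 = 9.497 kΩ.
The fractional drop is R_th/(R_th + R_L); requiring this ≤ 0.100 gives R_L ≥ R_th(1/0.100 − 1) = 9.497 × 9.000 = 85.5 kΩ.

R_L(min) ≈ 85.5 kΩ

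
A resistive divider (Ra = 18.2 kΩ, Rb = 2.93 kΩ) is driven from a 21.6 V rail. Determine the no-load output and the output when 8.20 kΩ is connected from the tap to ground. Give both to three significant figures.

Unloaded: 3.00 V; loaded: 2.29 V

Open-circuit: V = 21.6 × 2.93/(18.2 + 2.93) = 3.00 V.
With the load, Rb becomes Rb‖R_L = 2.159 kΩ, so V = 21.6 × 2.159/20.36 = 2.29 V.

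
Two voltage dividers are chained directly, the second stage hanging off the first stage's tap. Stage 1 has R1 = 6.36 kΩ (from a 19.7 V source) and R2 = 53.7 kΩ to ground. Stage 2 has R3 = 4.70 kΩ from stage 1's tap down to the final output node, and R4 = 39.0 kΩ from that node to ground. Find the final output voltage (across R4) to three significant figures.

V_out ≈ 13.9 V

Stage 2 presents R3+R4 = 43.70 kΩ as a load on stage 1's tap.
Stage 1's lower leg becomes R2‖(R3+R4) = 24.09 kΩ, so V_mid = 19.7 × 24.09/30.45 = 15.59 V.
Stage 2 is itself unloaded: V_out = V_mid × R4/(R3+R4) = 15.59 × 39.0/43.70 = 13.9 V.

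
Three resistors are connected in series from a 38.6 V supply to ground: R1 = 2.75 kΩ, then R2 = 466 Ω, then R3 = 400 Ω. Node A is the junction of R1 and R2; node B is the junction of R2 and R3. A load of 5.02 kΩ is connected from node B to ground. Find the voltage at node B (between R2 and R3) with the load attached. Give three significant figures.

At node B, R3 is in parallel with the load: R3‖R_L = 370.5 Ω.
Below node A the resistance is R2 + (R3‖R_L) = 836.5 Ω, so V_A = 38.6 × 836.5/3586 = 9.003 V.
Then V_B = V_A × (R3‖R_L)/(R2 + R3‖R_L) = 9.003 × 370.5/836.5 = 3.99 V.

V ≈ 3.99 V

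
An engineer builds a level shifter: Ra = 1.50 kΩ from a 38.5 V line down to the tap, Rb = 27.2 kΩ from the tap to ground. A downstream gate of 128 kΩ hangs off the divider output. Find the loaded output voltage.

V_out ≈ 36.1 V

The load sits in parallel with Rb: Rb‖R_L = (27.2 × 128) / (27.2 + 128) = 22.43 kΩ.
V_out = 38.5 × 22.43 / (1.50 + 22.43) = 38.5 × 22.43/23.93 = 36.1 V.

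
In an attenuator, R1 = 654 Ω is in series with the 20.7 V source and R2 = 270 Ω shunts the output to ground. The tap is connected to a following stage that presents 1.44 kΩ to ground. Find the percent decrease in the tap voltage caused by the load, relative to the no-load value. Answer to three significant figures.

Unloaded V = 20.7 × 270/924.0 = 6.0487 V.
Loaded: R2‖R_L = 227.4 Ω, giving V = 20.7 × 227.4/881.4 = 5.3400 V.
Drop = (6.0487 − 5.3400) / 6.0487 = 11.7 %.

11.7 %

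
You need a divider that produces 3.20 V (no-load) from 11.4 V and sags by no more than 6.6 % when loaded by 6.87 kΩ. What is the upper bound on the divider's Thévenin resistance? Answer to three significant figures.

R_th ≤ 485 Ω

Loading drop = R_th/(R_th + R_L) ≤ 0.0660, so R_th ≤ R_L · ε/(1−ε) = 6.87 kΩ × 0.0660/0.9340 = 485 Ω.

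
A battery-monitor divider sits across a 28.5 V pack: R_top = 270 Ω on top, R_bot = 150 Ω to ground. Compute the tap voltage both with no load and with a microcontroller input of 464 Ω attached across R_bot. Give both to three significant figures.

Open-circuit: V = 28.5 × 150/(270 + 150) = 10.2 V.
With the load, R_bot becomes R_bot‖R_L = 113.4 Ω, so V = 28.5 × 113.4/383.4 = 8.43 V.

Unloaded: 10.2 V; loaded: 8.43 V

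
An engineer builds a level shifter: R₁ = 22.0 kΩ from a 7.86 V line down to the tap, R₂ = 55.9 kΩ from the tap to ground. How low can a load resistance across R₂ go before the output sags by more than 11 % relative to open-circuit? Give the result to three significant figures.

Output resistance R_th = R₁‖R₂ = (22.0 × 55.9)/77.90 = 15.79 kΩ.
The fractional drop is R_th/(R_th + R_L); requiring this ≤ 0.110 gives R_L ≥ R_th(1/0.110 − 1) = 15.79 × 8.091 = 128 kΩ.

R_L(min) ≈ 128 kΩ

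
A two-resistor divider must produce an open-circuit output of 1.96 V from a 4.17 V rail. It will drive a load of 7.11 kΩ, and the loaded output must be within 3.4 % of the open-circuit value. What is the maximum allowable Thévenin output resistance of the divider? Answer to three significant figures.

Loading drop = R_th/(R_th + R_L) ≤ 0.0340, so R_th ≤ R_L · ε/(1−ε) = 7.11 kΩ × 0.0340/0.9660 = 250 Ω.

R_th ≤ 250 Ω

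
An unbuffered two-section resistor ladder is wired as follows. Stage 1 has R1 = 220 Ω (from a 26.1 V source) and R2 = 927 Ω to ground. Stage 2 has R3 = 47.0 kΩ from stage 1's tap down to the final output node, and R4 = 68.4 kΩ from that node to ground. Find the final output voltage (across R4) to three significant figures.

Stage 2 presents R3+R4 = 115400 Ω as a load on stage 1's tap.
Stage 1's lower leg becomes R2‖(R3+R4) = 919.6 Ω, so V_mid = 26.1 × 919.6/1140 = 21.06 V.
Stage 2 is itself unloaded: V_out = V_mid × R4/(R3+R4) = 21.06 × 68400/115400 = 12.5 V.

V_out ≈ 12.5 V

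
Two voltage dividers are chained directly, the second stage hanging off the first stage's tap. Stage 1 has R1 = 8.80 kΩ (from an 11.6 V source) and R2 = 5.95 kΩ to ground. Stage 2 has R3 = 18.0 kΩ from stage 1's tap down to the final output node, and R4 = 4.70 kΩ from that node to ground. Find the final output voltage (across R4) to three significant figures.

Stage 2 presents R3+R4 = 22.70 kΩ as a load on stage 1's tap.
Stage 1's lower leg becomes R2‖(R3+R4) = 4.714 kΩ, so V_mid = 11.6 × 4.714/13.51 = 4.047 V.
Stage 2 is itself unloaded: V_out = V_mid × R4/(R3+R4) = 4.047 × 4.70/22.70 = 0.838 V.

V_out ≈ 0.838 V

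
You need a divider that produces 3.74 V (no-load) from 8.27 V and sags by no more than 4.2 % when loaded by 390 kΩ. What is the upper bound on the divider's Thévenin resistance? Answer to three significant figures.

Loading drop = R_th/(R_th + R_L) ≤ 0.0420, so R_th ≤ R_L · ε/(1−ε) = 390 kΩ × 0.0420/0.9580 = 17.1 kΩ.

R_th ≤ 17.1 kΩ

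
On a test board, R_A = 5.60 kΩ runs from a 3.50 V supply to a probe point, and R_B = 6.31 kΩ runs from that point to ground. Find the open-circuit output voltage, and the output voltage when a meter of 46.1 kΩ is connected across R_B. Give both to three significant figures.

Open-circuit: V = 3.50 × 6.31/(5.60 + 6.31) = 1.85 V.
With the load, R_B becomes R_B‖R_L = 5.550 kΩ, so V = 3.50 × 5.550/11.15 = 1.74 V.

Unloaded: 1.85 V; loaded: 1.74 V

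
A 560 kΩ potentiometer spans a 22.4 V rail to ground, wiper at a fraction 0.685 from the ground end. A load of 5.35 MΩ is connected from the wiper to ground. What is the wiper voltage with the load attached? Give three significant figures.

The wiper splits the pot into (1−α)R = 176.4 kΩ above and αR = 383.6 kΩ below.
Lower section ‖ load = 357.9 kΩ.
V_wiper = 22.4 × 357.9/(176.4 + 357.9) = 15.0 V.

V ≈ 15.0 V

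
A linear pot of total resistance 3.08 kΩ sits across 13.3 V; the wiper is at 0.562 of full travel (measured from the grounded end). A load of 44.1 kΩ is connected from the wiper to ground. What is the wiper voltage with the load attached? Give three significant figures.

V ≈ 7.35 V

The wiper splits the pot into (1−α)R = 1.349 kΩ above and αR = 1.731 kΩ below.
Lower section ‖ load = 1.666 kΩ.
V_wiper = 13.3 × 1.666/(1.349 + 1.666) = 7.35 V.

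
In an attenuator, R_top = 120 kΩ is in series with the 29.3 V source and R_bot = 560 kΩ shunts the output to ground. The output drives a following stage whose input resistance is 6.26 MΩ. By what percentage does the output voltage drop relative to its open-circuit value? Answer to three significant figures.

The divider's output (Thévenin) resistance is R_top‖R_bot = 98.82 kΩ.
Fractional drop under load = R_th/(R_th + R_L) = 98.82 / (98.82 + 6260) = 0.01554.
So the output falls by 1.55 %.

1.55 %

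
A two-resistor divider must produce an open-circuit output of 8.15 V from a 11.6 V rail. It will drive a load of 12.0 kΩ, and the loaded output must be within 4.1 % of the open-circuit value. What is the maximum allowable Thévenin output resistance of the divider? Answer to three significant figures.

R_th ≤ 513 Ω

Loading drop = R_th/(R_th + R_L) ≤ 0.0410, so R_th ≤ R_L · ε/(1−ε) = 12.0 kΩ × 0.0410/0.9590 = 513 Ω.
(Any R1, R2 with R2/(R1+R2) = 0.703 and R1‖R2 ≤ 513 Ω will meet the spec.)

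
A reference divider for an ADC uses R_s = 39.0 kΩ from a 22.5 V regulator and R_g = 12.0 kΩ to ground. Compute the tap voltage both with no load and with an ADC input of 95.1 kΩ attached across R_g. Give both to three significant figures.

Unloaded: 5.29 V; loaded: 4.83 V

Open-circuit: V = 22.5 × 12.0/(39.0 + 12.0) = 5.29 V.
With the load, R_g becomes R_g‖R_L = 10.66 kΩ, so V = 22.5 × 10.66/49.66 = 4.83 V.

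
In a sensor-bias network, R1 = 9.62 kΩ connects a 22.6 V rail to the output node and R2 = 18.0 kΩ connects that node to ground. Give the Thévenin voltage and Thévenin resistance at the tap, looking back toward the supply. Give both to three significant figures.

V_th = 14.7 V, R_th = 6.27 kΩ

V_th is the open-circuit tap voltage: 22.6 × 18.0/(9.62 + 18.0) = 14.7 V.
With the supply zeroed, R1 and R2 appear in parallel from the tap: R_th = R1‖R2 = (9.62 × 18.0)/27.62 = 6.27 kΩ.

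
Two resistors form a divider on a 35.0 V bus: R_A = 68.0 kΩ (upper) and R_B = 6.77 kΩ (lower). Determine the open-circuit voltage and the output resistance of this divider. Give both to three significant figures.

V_th = 3.17 V, R_th = 6.16 kΩ

V_th is the open-circuit tap voltage: 35.0 × 6.77/(68.0 + 6.77) = 3.17 V.
With the supply zeroed, R_A and R_B appear in parallel from the tap: R_th = R_A‖R_B = (68.0 × 6.77)/74.77 = 6.16 kΩ.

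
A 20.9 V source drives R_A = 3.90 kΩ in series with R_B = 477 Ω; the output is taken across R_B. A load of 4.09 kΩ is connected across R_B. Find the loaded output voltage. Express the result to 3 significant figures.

V_out ≈ 2.06 V

The load sits in parallel with R_B: R_B‖R_L = (477 × 4090) / (477 + 4090) = 427.2 Ω.
V_out = 20.9 × 427.2 / (3900 + 427.2) = 20.9 × 427.2/4327 = 2.06 V.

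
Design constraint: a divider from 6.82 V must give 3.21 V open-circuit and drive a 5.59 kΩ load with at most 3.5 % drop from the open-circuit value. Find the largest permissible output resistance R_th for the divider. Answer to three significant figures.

R_th ≤ 203 Ω

Loading drop = R_th/(R_th + R_L) ≤ 0.0350, so R_th ≤ R_L · ε/(1−ε) = 5.59 kΩ × 0.0350/0.9650 = 203 Ω.
(Any R1, R2 with R2/(R1+R2) = 0.471 and R1‖R2 ≤ 203 Ω will meet the spec.)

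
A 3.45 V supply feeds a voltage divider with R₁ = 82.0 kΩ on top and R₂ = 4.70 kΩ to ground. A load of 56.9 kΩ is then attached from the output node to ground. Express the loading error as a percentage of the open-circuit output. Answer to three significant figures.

The divider's output (Thévenin) resistance is R₁‖R₂ = 4.445 kΩ.
Fractional drop under load = R_th/(R_th + R_L) = 4.445 / (4.445 + 56.9) = 0.07246.
So the output falls by 7.25 %.

7.25 %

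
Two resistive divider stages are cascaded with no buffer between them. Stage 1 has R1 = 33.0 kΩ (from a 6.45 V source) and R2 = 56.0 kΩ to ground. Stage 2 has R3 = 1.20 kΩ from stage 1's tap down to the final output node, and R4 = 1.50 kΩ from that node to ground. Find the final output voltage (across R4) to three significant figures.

Stage 2 presents R3+R4 = 2.700 kΩ as a load on stage 1's tap.
Stage 1's lower leg becomes R2‖(R3+R4) = 2.576 kΩ, so V_mid = 6.45 × 2.576/35.58 = 0.4670 V.
Stage 2 is itself unloaded: V_out = V_mid × R4/(R3+R4) = 0.4670 × 1.50/2.700 = 0.259 V.

V_out ≈ 0.259 V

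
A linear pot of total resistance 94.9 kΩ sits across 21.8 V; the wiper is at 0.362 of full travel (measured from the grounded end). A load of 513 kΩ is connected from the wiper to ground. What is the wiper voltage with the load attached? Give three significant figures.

V ≈ 7.57 V

The wiper splits the pot into (1−α)R = 60.55 kΩ above and αR = 34.35 kΩ below.
Lower section ‖ load = 32.20 kΩ.
V_wiper = 21.8 × 32.20/(60.55 + 32.20) = 7.57 V.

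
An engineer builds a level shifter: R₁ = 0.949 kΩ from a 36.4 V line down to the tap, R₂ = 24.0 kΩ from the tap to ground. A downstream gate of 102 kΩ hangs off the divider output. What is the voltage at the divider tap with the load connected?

V_out ≈ 34.7 V

The load sits in parallel with R₂: R₂‖R_L = (24000 × 102000) / (24000 + 102000) = 19430 Ω.
V_out = 36.4 × 19430 / (949 + 19430) = 36.4 × 19430/20380 = 34.7 V.
(Unloaded it would have been 35.0 V.)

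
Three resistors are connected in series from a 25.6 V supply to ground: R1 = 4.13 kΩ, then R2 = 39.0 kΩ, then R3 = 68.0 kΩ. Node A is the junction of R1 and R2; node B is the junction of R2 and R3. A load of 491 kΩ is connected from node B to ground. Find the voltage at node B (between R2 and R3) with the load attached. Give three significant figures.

At node B, R3 is in parallel with the load: R3‖R_L = 59.73 kΩ.
Below node A the resistance is R2 + (R3‖R_L) = 98.73 kΩ, so V_A = 25.6 × 98.73/102.9 = 24.57 V.
Then V_B = V_A × (R3‖R_L)/(R2 + R3‖R_L) = 24.57 × 59.73/98.73 = 14.9 V.

V ≈ 14.9 V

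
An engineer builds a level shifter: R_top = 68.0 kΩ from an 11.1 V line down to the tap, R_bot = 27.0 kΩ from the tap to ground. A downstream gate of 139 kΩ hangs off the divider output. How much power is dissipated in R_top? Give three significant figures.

P ≈ 1.02 mW

Total resistance from the source is R_top + (R_bot‖R_L) = 90.61 kΩ, so I = 11.1/90.61 kΩ = 0.1225 mA.
P = I²·R_top = (0.1225 mA)² × 68.0 kΩ = 1.02 mW.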